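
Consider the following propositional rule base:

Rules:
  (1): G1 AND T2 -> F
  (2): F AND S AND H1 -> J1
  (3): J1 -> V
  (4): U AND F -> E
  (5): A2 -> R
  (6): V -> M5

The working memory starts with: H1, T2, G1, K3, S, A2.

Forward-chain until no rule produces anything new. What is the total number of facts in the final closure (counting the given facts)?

Round 1: (1) [G1 AND T2 -> F]; (5) [A2 -> R]. Adds F, R.
Round 2: (2) [F AND S AND H1 -> J1]. Adds J1.
Round 3: (3) [J1 -> V]. Adds V.
Round 4: (6) [V -> M5]. Adds M5.
Closure: {A2, F, G1, H1, J1, K3, M5, R, S, T2, V} — 11 facts.

11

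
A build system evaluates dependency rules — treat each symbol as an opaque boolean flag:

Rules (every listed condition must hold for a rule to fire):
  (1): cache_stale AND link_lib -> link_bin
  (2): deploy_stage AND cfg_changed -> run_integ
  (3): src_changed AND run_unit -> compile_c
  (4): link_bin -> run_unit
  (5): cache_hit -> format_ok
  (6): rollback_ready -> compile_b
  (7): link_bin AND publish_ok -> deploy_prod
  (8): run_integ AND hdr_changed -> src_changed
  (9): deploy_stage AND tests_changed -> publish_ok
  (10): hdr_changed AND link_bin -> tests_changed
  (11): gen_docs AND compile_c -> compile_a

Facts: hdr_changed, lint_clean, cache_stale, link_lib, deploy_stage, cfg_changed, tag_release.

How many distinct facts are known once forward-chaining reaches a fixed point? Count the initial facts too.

Round 1: (1) [cache_stale AND link_lib -> link_bin]; (2) [deploy_stage AND cfg_changed -> run_integ]. New: link_bin, run_integ.
Round 2: (4) [link_bin -> run_unit]; (8) [run_integ AND hdr_changed -> src_changed]; (10) [hdr_changed AND link_bin -> tests_changed]. New: run_unit, src_changed, tests_changed.
Round 3: (3) [src_changed AND run_unit -> compile_c]; (9) [deploy_stage AND tests_changed -> publish_ok]. New: compile_c, publish_ok.
Round 4: (7) [link_bin AND publish_ok -> deploy_prod]. New: deploy_prod.
Closure: {cache_stale, cfg_changed, compile_c, deploy_prod, deploy_stage, hdr_changed, link_bin, link_lib, lint_clean, publish_ok, run_integ, run_unit, src_changed, tag_release, tests_changed} — 15 facts.

15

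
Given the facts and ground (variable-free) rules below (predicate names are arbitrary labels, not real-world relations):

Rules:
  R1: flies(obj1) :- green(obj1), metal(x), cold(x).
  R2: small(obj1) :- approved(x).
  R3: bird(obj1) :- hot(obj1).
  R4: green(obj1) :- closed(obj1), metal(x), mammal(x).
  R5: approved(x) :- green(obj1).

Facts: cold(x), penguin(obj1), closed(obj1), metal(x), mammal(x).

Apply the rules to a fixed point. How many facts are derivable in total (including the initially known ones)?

9

Round 1 fires R4, giving green(obj1).
Round 2 fires R1, R5, giving flies(obj1), approved(x).
Round 3 fires R2, giving small(obj1).
Closure: {approved(x), closed(obj1), cold(x), flies(obj1), green(obj1), mammal(x), metal(x), penguin(obj1), small(obj1)} — 9 facts.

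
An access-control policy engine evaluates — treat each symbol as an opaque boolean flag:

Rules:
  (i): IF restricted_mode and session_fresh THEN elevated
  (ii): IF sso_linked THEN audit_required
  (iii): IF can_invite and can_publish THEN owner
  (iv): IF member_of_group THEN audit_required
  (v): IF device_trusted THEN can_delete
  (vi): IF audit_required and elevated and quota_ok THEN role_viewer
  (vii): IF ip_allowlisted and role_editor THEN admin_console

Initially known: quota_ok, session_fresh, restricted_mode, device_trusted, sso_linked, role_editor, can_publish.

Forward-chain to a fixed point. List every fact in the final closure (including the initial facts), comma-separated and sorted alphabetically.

audit_required, can_delete, can_publish, device_trusted, elevated, quota_ok, restricted_mode, role_editor, role_viewer, session_fresh, sso_linked

[1] (i) [IF restricted_mode and session_fresh THEN elevated]; (ii) [IF sso_linked THEN audit_required]; (v) [IF device_trusted THEN can_delete]. ⇒ new: elevated, audit_required, can_delete.
[2] (vi) [IF audit_required and elevated and quota_ok THEN role_viewer]. ⇒ new: role_viewer.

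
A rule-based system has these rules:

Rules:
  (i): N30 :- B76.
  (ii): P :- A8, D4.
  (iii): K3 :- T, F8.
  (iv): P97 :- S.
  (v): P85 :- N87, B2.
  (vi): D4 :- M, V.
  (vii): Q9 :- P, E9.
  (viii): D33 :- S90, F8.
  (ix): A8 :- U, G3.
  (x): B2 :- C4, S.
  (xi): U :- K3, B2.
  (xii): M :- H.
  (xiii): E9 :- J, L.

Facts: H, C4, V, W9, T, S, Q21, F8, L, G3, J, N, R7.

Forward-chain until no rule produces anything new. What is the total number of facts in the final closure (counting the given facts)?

23

Round 1 fires (iii), (iv), (x), (xii), (xiii), giving K3, P97, B2, M, E9.
Round 2 fires (vi), (xi), giving D4, U.
Round 3 fires (ix), giving A8.
Round 4 fires (ii), giving P.
Round 5 fires (vii), giving Q9.
Closure: {A8, B2, C4, D4, E9, F8, G3, H, J, K3, L, M, N, P, P97, Q21, Q9, R7, S, T, U, V, W9} — 23 facts.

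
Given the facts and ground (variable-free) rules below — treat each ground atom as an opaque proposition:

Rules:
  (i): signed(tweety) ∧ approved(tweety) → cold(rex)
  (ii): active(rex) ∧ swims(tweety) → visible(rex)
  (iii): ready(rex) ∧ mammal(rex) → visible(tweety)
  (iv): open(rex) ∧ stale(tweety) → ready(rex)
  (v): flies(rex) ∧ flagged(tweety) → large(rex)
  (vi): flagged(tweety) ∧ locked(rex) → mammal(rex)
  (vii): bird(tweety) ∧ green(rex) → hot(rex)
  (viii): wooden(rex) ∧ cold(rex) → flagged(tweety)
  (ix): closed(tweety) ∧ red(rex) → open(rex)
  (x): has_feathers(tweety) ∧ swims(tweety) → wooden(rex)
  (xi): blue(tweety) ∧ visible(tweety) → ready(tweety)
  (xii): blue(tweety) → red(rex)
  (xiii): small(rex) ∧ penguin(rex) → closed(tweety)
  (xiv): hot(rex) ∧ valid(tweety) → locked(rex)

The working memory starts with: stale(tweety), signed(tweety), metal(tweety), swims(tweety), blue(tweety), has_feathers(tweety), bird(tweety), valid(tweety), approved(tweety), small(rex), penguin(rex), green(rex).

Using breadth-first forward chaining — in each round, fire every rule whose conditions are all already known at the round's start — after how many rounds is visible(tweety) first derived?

Round 1 fires (i), (vii), (x), (xii), (xiii), giving cold(rex), hot(rex), wooden(rex), red(rex), closed(tweety).
Round 2 fires (viii), (ix), (xiv), giving flagged(tweety), open(rex), locked(rex).
Round 3 fires (iv), (vi), giving ready(rex), mammal(rex).
Round 4 fires (iii), giving visible(tweety).
visible(tweety) first appears in round 4.

4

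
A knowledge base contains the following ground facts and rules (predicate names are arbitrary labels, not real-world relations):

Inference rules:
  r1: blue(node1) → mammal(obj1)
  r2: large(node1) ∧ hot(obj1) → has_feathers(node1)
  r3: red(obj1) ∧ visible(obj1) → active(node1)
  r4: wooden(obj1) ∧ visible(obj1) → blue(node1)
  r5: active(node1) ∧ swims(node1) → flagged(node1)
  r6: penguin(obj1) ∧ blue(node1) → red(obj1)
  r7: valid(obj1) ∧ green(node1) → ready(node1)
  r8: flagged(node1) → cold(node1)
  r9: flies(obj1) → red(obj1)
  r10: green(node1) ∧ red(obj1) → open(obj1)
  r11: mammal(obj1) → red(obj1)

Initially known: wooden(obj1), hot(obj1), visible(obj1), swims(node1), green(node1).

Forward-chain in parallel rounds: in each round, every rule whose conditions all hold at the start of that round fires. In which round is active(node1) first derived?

4

Round 1 fires r4, giving blue(node1).
Round 2 fires r1, giving mammal(obj1).
Round 3 fires r11, giving red(obj1).
Round 4 fires r3, r10, giving active(node1), open(obj1).
active(node1) first appears in round 4.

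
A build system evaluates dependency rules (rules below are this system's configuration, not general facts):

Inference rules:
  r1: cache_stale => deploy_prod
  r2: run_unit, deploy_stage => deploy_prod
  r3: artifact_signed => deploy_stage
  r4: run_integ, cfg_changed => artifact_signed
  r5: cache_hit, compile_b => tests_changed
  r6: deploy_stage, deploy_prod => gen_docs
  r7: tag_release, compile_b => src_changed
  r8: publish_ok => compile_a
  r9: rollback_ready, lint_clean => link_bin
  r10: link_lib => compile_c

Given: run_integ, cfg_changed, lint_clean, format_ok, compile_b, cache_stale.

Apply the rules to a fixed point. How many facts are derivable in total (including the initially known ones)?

10

Round 1: r1 [cache_stale => deploy_prod]; r4 [run_integ, cfg_changed => artifact_signed]. New: deploy_prod, artifact_signed.
Round 2: r3 [artifact_signed => deploy_stage]. New: deploy_stage.
Round 3: r6 [deploy_stage, deploy_prod => gen_docs]. New: gen_docs.
Closure: {artifact_signed, cache_stale, cfg_changed, compile_b, deploy_prod, deploy_stage, format_ok, gen_docs, lint_clean, run_integ} — 10 facts.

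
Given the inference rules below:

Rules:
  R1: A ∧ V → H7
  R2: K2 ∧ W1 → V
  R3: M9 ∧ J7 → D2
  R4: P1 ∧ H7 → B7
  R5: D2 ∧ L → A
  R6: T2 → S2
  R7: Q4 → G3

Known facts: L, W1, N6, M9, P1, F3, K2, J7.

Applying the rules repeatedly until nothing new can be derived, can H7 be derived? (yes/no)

yes

Round 1: R2 [K2 ∧ W1 → V]; R3 [M9 ∧ J7 → D2]. Adds V, D2.
Round 2: R5 [D2 ∧ L → A]. Adds A.
Round 3: R1 [A ∧ V → H7]. Adds H7.
Round 4: R4 [P1 ∧ H7 → B7]. Adds B7.
H7 appears in round 3, so it is derivable.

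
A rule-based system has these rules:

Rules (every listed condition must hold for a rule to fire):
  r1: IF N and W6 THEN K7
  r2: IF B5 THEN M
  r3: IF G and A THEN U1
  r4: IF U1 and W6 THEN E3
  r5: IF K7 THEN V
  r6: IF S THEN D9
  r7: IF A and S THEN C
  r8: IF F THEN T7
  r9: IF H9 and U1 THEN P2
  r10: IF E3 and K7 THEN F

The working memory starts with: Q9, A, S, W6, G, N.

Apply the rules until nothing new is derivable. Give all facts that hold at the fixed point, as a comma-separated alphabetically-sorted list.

A, C, D9, E3, F, G, K7, N, Q9, S, T7, U1, V, W6

Round 1 fires r1, r3, r6, r7, giving K7, U1, D9, C.
Round 2 fires r4, r5, giving E3, V.
Round 3 fires r10, giving F.
Round 4 fires r8, giving T7.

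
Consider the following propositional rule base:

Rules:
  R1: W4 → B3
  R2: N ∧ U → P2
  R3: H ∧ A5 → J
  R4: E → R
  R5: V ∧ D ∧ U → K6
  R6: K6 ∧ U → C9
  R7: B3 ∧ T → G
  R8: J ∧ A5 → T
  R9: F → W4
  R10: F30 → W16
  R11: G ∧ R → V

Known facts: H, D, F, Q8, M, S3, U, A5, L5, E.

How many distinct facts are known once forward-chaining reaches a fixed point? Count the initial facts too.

[1] R3 [H ∧ A5 → J]; R4 [E → R]; R9 [F → W4]. ⇒ new: J, R, W4.
[2] R1 [W4 → B3]; R8 [J ∧ A5 → T]. ⇒ new: B3, T.
[3] R7 [B3 ∧ T → G]. ⇒ new: G.
[4] R11 [G ∧ R → V]. ⇒ new: V.
[5] R5 [V ∧ D ∧ U → K6]. ⇒ new: K6.
[6] R6 [K6 ∧ U → C9]. ⇒ new: C9.
Closure: {A5, B3, C9, D, E, F, G, H, J, K6, L5, M, Q8, R, S3, T, U, V, W4} — 19 facts.

19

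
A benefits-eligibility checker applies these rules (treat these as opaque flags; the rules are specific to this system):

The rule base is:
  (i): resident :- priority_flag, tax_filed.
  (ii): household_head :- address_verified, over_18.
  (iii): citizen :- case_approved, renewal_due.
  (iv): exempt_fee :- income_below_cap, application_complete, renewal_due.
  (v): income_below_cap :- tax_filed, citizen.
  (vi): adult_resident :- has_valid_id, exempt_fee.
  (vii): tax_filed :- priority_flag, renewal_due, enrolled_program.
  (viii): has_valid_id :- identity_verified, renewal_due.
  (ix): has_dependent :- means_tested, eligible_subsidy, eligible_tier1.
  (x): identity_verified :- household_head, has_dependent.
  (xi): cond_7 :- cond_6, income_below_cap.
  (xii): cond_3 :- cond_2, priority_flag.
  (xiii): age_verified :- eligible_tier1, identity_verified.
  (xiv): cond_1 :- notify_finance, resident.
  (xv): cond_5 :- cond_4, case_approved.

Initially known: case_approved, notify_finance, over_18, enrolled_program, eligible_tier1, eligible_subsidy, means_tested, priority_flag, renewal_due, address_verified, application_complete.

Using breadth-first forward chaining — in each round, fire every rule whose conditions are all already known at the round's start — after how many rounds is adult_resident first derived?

Round 1: (ii) [household_head :- address_verified, over_18.]; (iii) [citizen :- case_approved, renewal_due.]; (vii) [tax_filed :- priority_flag, renewal_due, enrolled_program.]; (ix) [has_dependent :- means_tested, eligible_subsidy, eligible_tier1.]. Adds household_head, citizen, tax_filed, has_dependent.
Round 2: (i) [resident :- priority_flag, tax_filed.]; (v) [income_below_cap :- tax_filed, citizen.]; (x) [identity_verified :- household_head, has_dependent.]. Adds resident, income_below_cap, identity_verified.
Round 3: (iv) [exempt_fee :- income_below_cap, application_complete, renewal_due.]; (viii) [has_valid_id :- identity_verified, renewal_due.]; (xiii) [age_verified :- eligible_tier1, identity_verified.]; (xiv) [cond_1 :- notify_finance, resident.]. Adds exempt_fee, has_valid_id, age_verified, cond_1.
Round 4: (vi) [adult_resident :- has_valid_id, exempt_fee.]. Adds adult_resident.
adult_resident first appears in round 4.

4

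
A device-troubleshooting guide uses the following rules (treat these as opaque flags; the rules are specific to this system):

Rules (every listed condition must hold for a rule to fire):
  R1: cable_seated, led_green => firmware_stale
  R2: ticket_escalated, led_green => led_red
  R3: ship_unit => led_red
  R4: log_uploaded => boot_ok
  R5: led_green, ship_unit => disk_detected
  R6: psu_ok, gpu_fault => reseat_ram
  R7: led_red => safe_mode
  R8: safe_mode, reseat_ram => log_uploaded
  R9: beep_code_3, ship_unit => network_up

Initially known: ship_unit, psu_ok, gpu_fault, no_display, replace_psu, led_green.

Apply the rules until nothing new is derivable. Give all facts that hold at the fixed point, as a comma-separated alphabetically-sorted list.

Round 1 — R3, R5, R6, derive led_red, disk_detected, reseat_ram.
Round 2 — R7, derive safe_mode.
Round 3 — R8, derive log_uploaded.
Round 4 — R4, derive boot_ok.

boot_ok, disk_detected, gpu_fault, led_green, led_red, log_uploaded, no_display, psu_ok, replace_psu, reseat_ram, safe_mode, ship_unit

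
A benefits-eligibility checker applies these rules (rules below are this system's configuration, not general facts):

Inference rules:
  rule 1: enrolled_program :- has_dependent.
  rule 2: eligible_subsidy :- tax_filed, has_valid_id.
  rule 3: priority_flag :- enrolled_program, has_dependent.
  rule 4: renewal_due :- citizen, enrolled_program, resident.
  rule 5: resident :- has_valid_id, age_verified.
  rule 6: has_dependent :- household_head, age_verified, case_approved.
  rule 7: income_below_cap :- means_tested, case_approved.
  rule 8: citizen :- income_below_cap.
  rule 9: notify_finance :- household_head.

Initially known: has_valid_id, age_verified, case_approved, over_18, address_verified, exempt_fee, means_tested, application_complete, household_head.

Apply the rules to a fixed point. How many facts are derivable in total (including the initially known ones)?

17

Round 1 fires rule 5, rule 6, rule 7, rule 9, giving resident, has_dependent, income_below_cap, notify_finance.
Round 2 fires rule 1, rule 8, giving enrolled_program, citizen.
Round 3 fires rule 3, rule 4, giving priority_flag, renewal_due.
Closure: {address_verified, age_verified, application_complete, case_approved, citizen, enrolled_program, exempt_fee, has_dependent, has_valid_id, household_head, income_below_cap, means_tested, notify_finance, over_18, priority_flag, renewal_due, resident} — 17 facts.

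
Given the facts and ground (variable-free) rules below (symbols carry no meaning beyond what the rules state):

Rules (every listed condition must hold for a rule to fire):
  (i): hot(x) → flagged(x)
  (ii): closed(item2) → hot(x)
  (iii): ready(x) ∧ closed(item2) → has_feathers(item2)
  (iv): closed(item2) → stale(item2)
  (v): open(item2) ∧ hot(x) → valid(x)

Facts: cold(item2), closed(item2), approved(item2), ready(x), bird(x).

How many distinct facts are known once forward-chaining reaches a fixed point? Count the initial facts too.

9

Round 1 — (ii), (iii), (iv), derive hot(x), has_feathers(item2), stale(item2).
Round 2 — (i), derive flagged(x).
Closure: {approved(item2), bird(x), closed(item2), cold(item2), flagged(x), has_feathers(item2), hot(x), ready(x), stale(item2)} — 9 facts.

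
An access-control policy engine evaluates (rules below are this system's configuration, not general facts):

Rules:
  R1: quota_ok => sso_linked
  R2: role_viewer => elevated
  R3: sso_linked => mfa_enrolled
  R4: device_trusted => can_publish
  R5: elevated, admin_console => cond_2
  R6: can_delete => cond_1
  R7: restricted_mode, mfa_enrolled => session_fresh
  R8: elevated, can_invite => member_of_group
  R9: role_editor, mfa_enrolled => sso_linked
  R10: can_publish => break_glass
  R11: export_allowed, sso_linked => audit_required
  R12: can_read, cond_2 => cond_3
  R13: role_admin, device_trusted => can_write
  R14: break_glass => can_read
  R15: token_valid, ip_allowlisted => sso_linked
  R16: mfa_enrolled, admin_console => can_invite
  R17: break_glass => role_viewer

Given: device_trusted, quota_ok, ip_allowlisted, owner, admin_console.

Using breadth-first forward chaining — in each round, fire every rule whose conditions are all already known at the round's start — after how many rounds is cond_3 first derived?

Round 1: R1 [quota_ok => sso_linked]; R4 [device_trusted => can_publish]. Adds sso_linked, can_publish.
Round 2: R3 [sso_linked => mfa_enrolled]; R10 [can_publish => break_glass]. Adds mfa_enrolled, break_glass.
Round 3: R14 [break_glass => can_read]; R16 [mfa_enrolled, admin_console => can_invite]; R17 [break_glass => role_viewer]. Adds can_read, can_invite, role_viewer.
Round 4: R2 [role_viewer => elevated]. Adds elevated.
Round 5: R5 [elevated, admin_console => cond_2]; R8 [elevated, can_invite => member_of_group]. Adds cond_2, member_of_group.
Round 6: R12 [can_read, cond_2 => cond_3]. Adds cond_3.
cond_3 first appears in round 6.

6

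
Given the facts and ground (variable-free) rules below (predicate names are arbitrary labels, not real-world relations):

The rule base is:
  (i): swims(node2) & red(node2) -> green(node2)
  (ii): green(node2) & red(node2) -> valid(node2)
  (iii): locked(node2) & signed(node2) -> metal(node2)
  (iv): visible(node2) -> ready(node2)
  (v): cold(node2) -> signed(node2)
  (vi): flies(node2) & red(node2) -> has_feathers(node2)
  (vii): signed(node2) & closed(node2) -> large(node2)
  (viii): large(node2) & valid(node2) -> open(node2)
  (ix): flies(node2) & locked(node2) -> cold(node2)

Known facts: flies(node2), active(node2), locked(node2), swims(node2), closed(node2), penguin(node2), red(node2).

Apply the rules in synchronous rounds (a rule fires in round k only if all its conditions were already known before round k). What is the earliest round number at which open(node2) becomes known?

4

Round 1 — (i), (vi), (ix), derive green(node2), has_feathers(node2), cold(node2).
Round 2 — (ii), (v), derive valid(node2), signed(node2).
Round 3 — (iii), (vii), derive metal(node2), large(node2).
Round 4 — (viii), derive open(node2).
open(node2) first appears in round 4.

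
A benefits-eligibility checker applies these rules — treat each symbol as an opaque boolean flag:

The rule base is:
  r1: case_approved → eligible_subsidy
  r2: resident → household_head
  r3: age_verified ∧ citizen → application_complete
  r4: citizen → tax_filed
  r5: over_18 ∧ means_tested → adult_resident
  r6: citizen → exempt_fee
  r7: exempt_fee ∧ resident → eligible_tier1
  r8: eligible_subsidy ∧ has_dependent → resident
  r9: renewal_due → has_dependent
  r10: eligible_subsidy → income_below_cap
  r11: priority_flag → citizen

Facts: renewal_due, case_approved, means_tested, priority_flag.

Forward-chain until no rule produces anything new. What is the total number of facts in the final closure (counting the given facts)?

Round 1 fires r1, r9, r11, giving eligible_subsidy, has_dependent, citizen.
Round 2 fires r4, r6, r8, r10, giving tax_filed, exempt_fee, resident, income_below_cap.
Round 3 fires r2, r7, giving household_head, eligible_tier1.
Closure: {case_approved, citizen, eligible_subsidy, eligible_tier1, exempt_fee, has_dependent, household_head, income_below_cap, means_tested, priority_flag, renewal_due, resident, tax_filed} — 13 facts.

13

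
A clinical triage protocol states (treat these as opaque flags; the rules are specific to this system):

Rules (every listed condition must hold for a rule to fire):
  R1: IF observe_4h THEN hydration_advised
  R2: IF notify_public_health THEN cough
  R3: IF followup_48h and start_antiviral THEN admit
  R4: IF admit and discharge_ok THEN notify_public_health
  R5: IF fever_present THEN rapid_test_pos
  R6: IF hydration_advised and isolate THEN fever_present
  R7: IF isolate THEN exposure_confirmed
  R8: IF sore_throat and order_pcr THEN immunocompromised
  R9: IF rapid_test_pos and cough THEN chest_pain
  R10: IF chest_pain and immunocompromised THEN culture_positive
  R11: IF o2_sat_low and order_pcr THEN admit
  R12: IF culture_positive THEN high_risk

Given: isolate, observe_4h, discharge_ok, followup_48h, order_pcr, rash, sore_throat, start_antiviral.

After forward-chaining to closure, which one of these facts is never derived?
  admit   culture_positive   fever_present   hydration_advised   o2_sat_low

o2_sat_low

Round 1 fires R1, R3, R7, R8, giving hydration_advised, admit, exposure_confirmed, immunocompromised.
Round 2 fires R4, R6, giving notify_public_health, fever_present.
Round 3 fires R2, R5, giving cough, rapid_test_pos.
Round 4 fires R9, giving chest_pain.
Round 5 fires R10, giving culture_positive.
Round 6 fires R12, giving high_risk.
Derived: admit (round 1), hydration_advised (round 1), culture_positive (round 5), fever_present (round 2). o2_sat_low never appears in any round.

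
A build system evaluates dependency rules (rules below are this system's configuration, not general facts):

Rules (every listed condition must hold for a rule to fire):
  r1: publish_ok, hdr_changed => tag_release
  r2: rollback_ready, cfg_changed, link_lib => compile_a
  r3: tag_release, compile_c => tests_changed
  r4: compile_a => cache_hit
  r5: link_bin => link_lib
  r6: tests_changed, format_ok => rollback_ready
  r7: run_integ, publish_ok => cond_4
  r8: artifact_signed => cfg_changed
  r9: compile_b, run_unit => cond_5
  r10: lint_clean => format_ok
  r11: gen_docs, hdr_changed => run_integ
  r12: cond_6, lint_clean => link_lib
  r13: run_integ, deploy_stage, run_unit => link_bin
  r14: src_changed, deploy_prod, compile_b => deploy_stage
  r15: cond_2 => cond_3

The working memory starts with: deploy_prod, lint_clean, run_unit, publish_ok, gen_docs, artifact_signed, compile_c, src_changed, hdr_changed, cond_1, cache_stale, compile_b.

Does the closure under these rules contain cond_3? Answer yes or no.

no

Round 1 fires r1, r8, r9, r10, r11, r14, giving tag_release, cfg_changed, cond_5, format_ok, run_integ, deploy_stage.
Round 2 fires r3, r7, r13, giving tests_changed, cond_4, link_bin.
Round 3 fires r5, r6, giving link_lib, rollback_ready.
Round 4 fires r2, giving compile_a.
Round 5 fires r4, giving cache_hit.
Fixed point reached. cond_3 is concluded only by r15; r15 needs cond_2 (never derived).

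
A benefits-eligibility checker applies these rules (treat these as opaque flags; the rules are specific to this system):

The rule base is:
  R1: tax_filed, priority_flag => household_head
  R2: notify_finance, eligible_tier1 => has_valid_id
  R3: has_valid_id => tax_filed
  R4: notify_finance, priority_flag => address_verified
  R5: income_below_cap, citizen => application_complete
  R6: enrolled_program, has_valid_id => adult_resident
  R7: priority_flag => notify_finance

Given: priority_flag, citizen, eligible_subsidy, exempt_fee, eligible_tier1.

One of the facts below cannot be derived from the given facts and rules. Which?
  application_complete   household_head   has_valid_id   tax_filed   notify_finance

[1] R7 [priority_flag => notify_finance]. ⇒ new: notify_finance.
[2] R2 [notify_finance, eligible_tier1 => has_valid_id]; R4 [notify_finance, priority_flag => address_verified]. ⇒ new: has_valid_id, address_verified.
[3] R3 [has_valid_id => tax_filed]. ⇒ new: tax_filed.
[4] R1 [tax_filed, priority_flag => household_head]. ⇒ new: household_head.
Derived: household_head (round 4), has_valid_id (round 2), tax_filed (round 3), notify_finance (round 1). application_complete never appears in any round.

application_complete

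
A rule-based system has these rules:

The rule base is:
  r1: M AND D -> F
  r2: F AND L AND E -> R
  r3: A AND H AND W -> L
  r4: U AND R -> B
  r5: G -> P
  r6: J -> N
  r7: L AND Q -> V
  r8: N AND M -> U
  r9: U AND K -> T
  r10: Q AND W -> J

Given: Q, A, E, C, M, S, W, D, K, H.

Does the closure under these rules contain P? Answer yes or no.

[1] r1 [M AND D -> F]; r3 [A AND H AND W -> L]; r10 [Q AND W -> J]. ⇒ new: F, L, J.
[2] r2 [F AND L AND E -> R]; r6 [J -> N]; r7 [L AND Q -> V]. ⇒ new: R, N, V.
[3] r8 [N AND M -> U]. ⇒ new: U.
[4] r4 [U AND R -> B]; r9 [U AND K -> T]. ⇒ new: B, T.
Fixed point reached. P is concluded only by r5; r5 needs G (never derived).

no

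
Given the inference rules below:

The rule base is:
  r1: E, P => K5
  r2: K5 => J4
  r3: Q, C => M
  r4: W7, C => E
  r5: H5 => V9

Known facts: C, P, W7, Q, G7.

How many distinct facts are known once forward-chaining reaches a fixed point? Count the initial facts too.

9

[1] r3 [Q, C => M]; r4 [W7, C => E]. ⇒ new: M, E.
[2] r1 [E, P => K5]. ⇒ new: K5.
[3] r2 [K5 => J4]. ⇒ new: J4.
Closure: {C, E, G7, J4, K5, M, P, Q, W7} — 9 facts.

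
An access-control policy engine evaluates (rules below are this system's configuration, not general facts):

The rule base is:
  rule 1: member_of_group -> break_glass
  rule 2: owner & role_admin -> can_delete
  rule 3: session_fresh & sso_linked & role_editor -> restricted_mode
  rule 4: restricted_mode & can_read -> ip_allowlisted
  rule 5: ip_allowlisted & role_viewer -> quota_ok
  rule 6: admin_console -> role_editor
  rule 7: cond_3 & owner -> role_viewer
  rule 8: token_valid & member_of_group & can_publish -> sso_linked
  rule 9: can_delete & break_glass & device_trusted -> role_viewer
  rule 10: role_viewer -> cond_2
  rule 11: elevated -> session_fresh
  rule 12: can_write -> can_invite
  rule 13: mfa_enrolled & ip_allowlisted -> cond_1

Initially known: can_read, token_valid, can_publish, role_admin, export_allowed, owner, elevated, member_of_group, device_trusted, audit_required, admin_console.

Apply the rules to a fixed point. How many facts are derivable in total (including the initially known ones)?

21

Round 1 — rule 1, rule 2, rule 6, rule 8, rule 11, derive break_glass, can_delete, role_editor, sso_linked, session_fresh.
Round 2 — rule 3, rule 9, derive restricted_mode, role_viewer.
Round 3 — rule 4, rule 10, derive ip_allowlisted, cond_2.
Round 4 — rule 5, derive quota_ok.
Closure: {admin_console, audit_required, break_glass, can_delete, can_publish, can_read, cond_2, device_trusted, elevated, export_allowed, ip_allowlisted, member_of_group, owner, quota_ok, restricted_mode, role_admin, role_editor, role_viewer, session_fresh, sso_linked, token_valid} — 21 facts.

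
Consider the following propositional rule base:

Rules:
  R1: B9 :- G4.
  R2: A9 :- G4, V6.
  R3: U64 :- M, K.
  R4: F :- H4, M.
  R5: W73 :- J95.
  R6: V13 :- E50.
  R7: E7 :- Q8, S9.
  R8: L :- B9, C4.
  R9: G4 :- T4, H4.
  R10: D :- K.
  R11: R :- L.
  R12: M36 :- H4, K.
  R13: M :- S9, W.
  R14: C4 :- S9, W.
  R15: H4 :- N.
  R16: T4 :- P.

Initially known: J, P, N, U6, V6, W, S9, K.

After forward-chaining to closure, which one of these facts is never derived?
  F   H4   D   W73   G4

W73

Round 1: R10 [D :- K.]; R13 [M :- S9, W.]; R14 [C4 :- S9, W.]; R15 [H4 :- N.]; R16 [T4 :- P.]. New: D, M, C4, H4, T4.
Round 2: R3 [U64 :- M, K.]; R4 [F :- H4, M.]; R9 [G4 :- T4, H4.]; R12 [M36 :- H4, K.]. New: U64, F, G4, M36.
Round 3: R1 [B9 :- G4.]; R2 [A9 :- G4, V6.]. New: B9, A9.
Round 4: R8 [L :- B9, C4.]. New: L.
Round 5: R11 [R :- L.]. New: R.
Derived: G4 (round 2), H4 (round 1), D (round 1), F (round 2). W73 never appears in any round.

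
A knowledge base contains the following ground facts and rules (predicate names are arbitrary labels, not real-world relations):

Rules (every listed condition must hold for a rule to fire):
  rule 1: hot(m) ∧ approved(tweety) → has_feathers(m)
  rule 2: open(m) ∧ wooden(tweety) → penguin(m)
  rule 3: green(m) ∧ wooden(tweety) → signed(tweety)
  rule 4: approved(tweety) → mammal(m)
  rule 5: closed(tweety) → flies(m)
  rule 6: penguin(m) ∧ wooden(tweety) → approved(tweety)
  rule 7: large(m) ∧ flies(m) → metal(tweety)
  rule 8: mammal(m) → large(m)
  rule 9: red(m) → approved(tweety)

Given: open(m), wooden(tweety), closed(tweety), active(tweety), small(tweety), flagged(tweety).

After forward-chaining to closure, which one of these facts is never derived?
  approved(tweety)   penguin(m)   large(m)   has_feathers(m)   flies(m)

Round 1 fires rule 2, rule 5, giving penguin(m), flies(m).
Round 2 fires rule 6, giving approved(tweety).
Round 3 fires rule 4, giving mammal(m).
Round 4 fires rule 8, giving large(m).
Round 5 fires rule 7, giving metal(tweety).
Derived: flies(m) (round 1), approved(tweety) (round 2), penguin(m) (round 1), large(m) (round 4). has_feathers(m) never appears in any round.

has_feathers(m)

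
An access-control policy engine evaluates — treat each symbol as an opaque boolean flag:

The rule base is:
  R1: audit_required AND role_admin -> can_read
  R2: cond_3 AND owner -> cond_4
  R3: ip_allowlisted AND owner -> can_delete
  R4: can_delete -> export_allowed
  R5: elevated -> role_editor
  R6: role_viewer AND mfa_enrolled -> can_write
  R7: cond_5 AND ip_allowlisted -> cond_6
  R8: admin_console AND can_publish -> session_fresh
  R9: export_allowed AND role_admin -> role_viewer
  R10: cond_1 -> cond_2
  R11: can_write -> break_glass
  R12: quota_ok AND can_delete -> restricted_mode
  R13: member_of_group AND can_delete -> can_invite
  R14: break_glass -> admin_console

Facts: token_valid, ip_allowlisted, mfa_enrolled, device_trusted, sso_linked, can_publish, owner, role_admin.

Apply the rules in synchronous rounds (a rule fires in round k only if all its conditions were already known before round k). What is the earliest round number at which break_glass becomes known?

Round 1 — R3, derive can_delete.
Round 2 — R4, derive export_allowed.
Round 3 — R9, derive role_viewer.
Round 4 — R6, derive can_write.
Round 5 — R11, derive break_glass.
break_glass first appears in round 5.

5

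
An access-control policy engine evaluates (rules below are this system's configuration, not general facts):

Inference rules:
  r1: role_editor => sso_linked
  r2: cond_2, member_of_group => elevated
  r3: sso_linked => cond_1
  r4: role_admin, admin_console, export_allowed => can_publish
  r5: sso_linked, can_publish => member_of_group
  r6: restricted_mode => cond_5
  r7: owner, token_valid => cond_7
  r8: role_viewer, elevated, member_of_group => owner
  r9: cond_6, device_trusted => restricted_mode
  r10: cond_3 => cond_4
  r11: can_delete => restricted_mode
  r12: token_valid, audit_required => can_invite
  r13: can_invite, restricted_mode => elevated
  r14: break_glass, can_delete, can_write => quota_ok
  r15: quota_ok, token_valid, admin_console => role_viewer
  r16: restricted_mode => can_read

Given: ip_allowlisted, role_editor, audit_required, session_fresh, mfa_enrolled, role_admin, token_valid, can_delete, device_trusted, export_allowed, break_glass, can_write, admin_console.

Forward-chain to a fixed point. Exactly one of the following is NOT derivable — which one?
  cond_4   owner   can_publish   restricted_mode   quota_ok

cond_4

[1] r1 [role_editor => sso_linked]; r4 [role_admin, admin_console, export_allowed => can_publish]; r11 [can_delete => restricted_mode]; r12 [token_valid, audit_required => can_invite]; r14 [break_glass, can_delete, can_write => quota_ok]. ⇒ new: sso_linked, can_publish, restricted_mode, can_invite, quota_ok.
[2] r3 [sso_linked => cond_1]; r5 [sso_linked, can_publish => member_of_group]; r6 [restricted_mode => cond_5]; r13 [can_invite, restricted_mode => elevated]; r15 [quota_ok, token_valid, admin_console => role_viewer]; r16 [restricted_mode => can_read]. ⇒ new: cond_1, member_of_group, cond_5, elevated, role_viewer, can_read.
[3] r8 [role_viewer, elevated, member_of_group => owner]. ⇒ new: owner.
[4] r7 [owner, token_valid => cond_7]. ⇒ new: cond_7.
Derived: quota_ok (round 1), restricted_mode (round 1), can_publish (round 1), owner (round 3). cond_4 never appears in any round.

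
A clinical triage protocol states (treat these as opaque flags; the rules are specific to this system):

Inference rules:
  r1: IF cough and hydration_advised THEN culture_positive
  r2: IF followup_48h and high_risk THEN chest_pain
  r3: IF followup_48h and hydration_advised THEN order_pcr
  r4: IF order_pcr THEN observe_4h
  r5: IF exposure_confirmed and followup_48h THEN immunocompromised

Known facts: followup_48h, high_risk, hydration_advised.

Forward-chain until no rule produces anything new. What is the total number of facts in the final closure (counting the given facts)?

Round 1 — r2, r3, derive chest_pain, order_pcr.
Round 2 — r4, derive observe_4h.
Closure: {chest_pain, followup_48h, high_risk, hydration_advised, observe_4h, order_pcr} — 6 facts.

6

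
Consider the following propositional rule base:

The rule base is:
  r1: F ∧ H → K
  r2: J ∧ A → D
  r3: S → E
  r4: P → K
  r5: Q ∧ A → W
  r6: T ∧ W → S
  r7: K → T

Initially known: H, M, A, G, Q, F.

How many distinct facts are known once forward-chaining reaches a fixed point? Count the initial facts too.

Round 1: r1 [F ∧ H → K]; r5 [Q ∧ A → W]. Adds K, W.
Round 2: r7 [K → T]. Adds T.
Round 3: r6 [T ∧ W → S]. Adds S.
Round 4: r3 [S → E]. Adds E.
Closure: {A, E, F, G, H, K, M, Q, S, T, W} — 11 facts.

11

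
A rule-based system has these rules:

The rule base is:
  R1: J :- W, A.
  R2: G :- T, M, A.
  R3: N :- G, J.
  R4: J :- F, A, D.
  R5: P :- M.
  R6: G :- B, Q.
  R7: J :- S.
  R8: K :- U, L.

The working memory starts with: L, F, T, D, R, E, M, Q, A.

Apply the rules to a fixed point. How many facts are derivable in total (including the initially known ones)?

Round 1 — R2, R4, R5, derive G, J, P.
Round 2 — R3, derive N.
Closure: {A, D, E, F, G, J, L, M, N, P, Q, R, T} — 13 facts.

13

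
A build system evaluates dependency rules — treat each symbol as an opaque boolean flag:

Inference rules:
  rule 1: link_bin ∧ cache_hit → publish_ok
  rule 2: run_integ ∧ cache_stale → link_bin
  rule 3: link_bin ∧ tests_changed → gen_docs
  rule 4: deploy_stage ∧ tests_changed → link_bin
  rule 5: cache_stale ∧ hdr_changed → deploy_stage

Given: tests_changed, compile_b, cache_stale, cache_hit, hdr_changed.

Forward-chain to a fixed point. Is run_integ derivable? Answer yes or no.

Round 1: rule 5 [cache_stale ∧ hdr_changed → deploy_stage]. Adds deploy_stage.
Round 2: rule 4 [deploy_stage ∧ tests_changed → link_bin]. Adds link_bin.
Round 3: rule 1 [link_bin ∧ cache_hit → publish_ok]; rule 3 [link_bin ∧ tests_changed → gen_docs]. Adds publish_ok, gen_docs.
Fixed point reached. No rule has run_integ as a consequent, and it is not given.

no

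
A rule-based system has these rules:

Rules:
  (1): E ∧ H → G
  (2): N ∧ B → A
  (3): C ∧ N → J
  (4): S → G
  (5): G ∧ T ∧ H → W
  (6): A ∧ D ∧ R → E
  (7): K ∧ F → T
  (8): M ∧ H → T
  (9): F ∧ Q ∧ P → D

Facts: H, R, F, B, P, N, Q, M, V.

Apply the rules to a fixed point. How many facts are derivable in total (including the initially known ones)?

Round 1 — (2), (8), (9), derive A, T, D.
Round 2 — (6), derive E.
Round 3 — (1), derive G.
Round 4 — (5), derive W.
Closure: {A, B, D, E, F, G, H, M, N, P, Q, R, T, V, W} — 15 facts.

15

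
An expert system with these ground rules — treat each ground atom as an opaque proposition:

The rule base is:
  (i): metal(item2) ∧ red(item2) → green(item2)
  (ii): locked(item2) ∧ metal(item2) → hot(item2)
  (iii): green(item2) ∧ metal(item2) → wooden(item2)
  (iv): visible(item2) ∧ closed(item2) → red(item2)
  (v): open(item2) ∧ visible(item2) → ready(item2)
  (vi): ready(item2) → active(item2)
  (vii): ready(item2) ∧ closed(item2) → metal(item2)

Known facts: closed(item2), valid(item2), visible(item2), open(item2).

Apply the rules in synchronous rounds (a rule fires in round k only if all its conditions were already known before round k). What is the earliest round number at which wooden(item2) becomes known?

Round 1 fires (iv), (v), giving red(item2), ready(item2).
Round 2 fires (vi), (vii), giving active(item2), metal(item2).
Round 3 fires (i), giving green(item2).
Round 4 fires (iii), giving wooden(item2).
wooden(item2) first appears in round 4.

4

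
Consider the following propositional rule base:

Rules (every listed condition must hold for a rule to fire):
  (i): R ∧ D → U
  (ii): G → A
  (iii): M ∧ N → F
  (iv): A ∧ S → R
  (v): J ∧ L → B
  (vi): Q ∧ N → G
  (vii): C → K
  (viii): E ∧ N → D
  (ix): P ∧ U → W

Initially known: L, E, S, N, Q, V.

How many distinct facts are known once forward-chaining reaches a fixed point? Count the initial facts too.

11

Round 1 — (vi), (viii), derive G, D.
Round 2 — (ii), derive A.
Round 3 — (iv), derive R.
Round 4 — (i), derive U.
Closure: {A, D, E, G, L, N, Q, R, S, U, V} — 11 facts.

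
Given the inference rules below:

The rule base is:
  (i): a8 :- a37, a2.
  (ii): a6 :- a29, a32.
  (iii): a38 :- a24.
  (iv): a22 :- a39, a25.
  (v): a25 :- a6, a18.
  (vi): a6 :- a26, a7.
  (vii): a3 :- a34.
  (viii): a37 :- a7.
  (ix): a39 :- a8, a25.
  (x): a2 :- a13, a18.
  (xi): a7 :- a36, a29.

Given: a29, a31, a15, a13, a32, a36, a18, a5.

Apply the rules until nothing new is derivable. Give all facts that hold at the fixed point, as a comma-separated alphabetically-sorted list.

[1] (ii) [a6 :- a29, a32.]; (x) [a2 :- a13, a18.]; (xi) [a7 :- a36, a29.]. ⇒ new: a6, a2, a7.
[2] (v) [a25 :- a6, a18.]; (viii) [a37 :- a7.]. ⇒ new: a25, a37.
[3] (i) [a8 :- a37, a2.]. ⇒ new: a8.
[4] (ix) [a39 :- a8, a25.]. ⇒ new: a39.
[5] (iv) [a22 :- a39, a25.]. ⇒ new: a22.

a13, a15, a18, a2, a22, a25, a29, a31, a32, a36, a37, a39, a5, a6, a7, a8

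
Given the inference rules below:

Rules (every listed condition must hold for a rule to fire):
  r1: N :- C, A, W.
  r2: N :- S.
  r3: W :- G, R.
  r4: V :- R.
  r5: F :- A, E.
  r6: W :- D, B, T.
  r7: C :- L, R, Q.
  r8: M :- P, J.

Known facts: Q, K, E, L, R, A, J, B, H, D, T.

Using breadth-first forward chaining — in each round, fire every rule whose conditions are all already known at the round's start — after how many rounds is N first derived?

[1] r4 [V :- R.]; r5 [F :- A, E.]; r6 [W :- D, B, T.]; r7 [C :- L, R, Q.]. ⇒ new: V, F, W, C.
[2] r1 [N :- C, A, W.]. ⇒ new: N.
N first appears in round 2.

2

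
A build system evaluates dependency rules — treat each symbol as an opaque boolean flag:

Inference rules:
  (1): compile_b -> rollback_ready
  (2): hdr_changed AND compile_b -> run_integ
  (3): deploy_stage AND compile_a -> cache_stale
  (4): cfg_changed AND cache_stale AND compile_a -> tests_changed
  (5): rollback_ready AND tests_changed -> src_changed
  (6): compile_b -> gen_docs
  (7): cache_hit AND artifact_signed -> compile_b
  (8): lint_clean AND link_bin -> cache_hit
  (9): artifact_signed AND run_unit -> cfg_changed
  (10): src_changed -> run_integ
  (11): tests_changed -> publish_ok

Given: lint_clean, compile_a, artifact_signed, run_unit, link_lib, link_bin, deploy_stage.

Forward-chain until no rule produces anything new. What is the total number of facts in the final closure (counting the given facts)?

Round 1: (3) [deploy_stage AND compile_a -> cache_stale]; (8) [lint_clean AND link_bin -> cache_hit]; (9) [artifact_signed AND run_unit -> cfg_changed]. Adds cache_stale, cache_hit, cfg_changed.
Round 2: (4) [cfg_changed AND cache_stale AND compile_a -> tests_changed]; (7) [cache_hit AND artifact_signed -> compile_b]. Adds tests_changed, compile_b.
Round 3: (1) [compile_b -> rollback_ready]; (6) [compile_b -> gen_docs]; (11) [tests_changed -> publish_ok]. Adds rollback_ready, gen_docs, publish_ok.
Round 4: (5) [rollback_ready AND tests_changed -> src_changed]. Adds src_changed.
Round 5: (10) [src_changed -> run_integ]. Adds run_integ.
Closure: {artifact_signed, cache_hit, cache_stale, cfg_changed, compile_a, compile_b, deploy_stage, gen_docs, link_bin, link_lib, lint_clean, publish_ok, rollback_ready, run_integ, run_unit, src_changed, tests_changed} — 17 facts.

17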